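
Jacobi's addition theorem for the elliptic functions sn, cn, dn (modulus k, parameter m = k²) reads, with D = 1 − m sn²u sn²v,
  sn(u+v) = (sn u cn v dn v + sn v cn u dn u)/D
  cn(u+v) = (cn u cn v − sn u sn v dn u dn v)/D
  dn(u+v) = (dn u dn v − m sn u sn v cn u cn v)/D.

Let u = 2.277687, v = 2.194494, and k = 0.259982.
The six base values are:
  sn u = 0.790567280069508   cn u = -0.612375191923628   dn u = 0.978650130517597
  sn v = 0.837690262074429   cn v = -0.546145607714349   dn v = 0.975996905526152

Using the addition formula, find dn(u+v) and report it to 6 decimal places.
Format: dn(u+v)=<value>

m = k² = 0.067590640324
D = 1 − m·sn²u·sn²v = 0.970356384856695
dn(u+v) = (dn u·dn v − m·sn u·sn v·cn u·cn v)/D = 0.9401890475206684/0.970356384856695 = 0.9689110745218811

dn(u+v)=0.968911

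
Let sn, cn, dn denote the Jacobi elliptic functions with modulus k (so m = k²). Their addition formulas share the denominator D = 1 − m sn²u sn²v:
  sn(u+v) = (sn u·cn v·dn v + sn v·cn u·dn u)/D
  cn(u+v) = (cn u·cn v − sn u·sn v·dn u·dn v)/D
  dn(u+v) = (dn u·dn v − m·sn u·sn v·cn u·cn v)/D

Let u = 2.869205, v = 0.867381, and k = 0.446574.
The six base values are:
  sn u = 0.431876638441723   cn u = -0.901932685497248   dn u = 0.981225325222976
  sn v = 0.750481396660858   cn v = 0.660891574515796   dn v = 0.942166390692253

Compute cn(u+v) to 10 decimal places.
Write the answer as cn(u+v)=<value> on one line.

cn(u+v)=-0.9148840129

m = k² = 0.199428337476
D = 1 − m·sn²u·sn²v = 0.9790498973209265
cn(u+v) = (cn u·cn v − sn u·sn v·dn u·dn v)/D = -0.8957170989246664/0.9790498973209265 = -0.9148840129350995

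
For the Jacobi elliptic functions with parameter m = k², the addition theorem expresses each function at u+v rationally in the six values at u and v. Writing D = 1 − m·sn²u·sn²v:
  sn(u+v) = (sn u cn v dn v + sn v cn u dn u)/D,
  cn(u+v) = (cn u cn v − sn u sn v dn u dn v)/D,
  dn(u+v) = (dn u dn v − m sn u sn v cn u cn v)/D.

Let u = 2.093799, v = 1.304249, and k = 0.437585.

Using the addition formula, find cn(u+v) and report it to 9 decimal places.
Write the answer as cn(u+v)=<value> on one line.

cn(u+v)=-0.996190077

sn u = 0.9223842158482463, cn u = -0.3862736832273405, dn u = 0.914926055528669
sn v = 0.9501985152662609, cn v = 0.3116452816677854, dn v = 0.9094594545093796
m = k² = 0.191480632225
D = 1 − m·sn²u·sn²v = 0.8529119898245417
cn(u+v) = (cn u·cn v − sn u·sn v·dn u·dn v)/D = -0.8496624604388317/0.8529119898245417 = -0.9961900765559897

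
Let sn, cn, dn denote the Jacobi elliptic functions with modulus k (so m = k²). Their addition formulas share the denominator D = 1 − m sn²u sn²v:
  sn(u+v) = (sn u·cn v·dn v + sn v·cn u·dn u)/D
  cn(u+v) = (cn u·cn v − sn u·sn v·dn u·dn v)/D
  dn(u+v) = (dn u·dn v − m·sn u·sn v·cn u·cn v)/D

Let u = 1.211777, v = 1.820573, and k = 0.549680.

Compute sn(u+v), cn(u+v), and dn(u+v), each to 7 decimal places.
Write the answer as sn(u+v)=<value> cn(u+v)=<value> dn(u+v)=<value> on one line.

sn u = 0.9107500775579851, cn u = 0.4129579836110741, dn u = 0.8656665129248371
sn v = 0.9961200564591797, cn v = -0.08800473350769622, dn v = 0.8367747511908688
m = k² = 0.3021481024
D = 1 − m·sn²u·sn²v = 0.7513195332033355
sn(u+v) = (sn u·cn v·dn v + sn v·cn u·dn u)/D = 0.2890291180258752/0.7513195332033355 = 0.3846953330143927
cn(u+v) = (cn u·cn v − sn u·sn v·dn u·dn v)/D = -0.6935006920732398/0.7513195332033355 = -0.9230436071805847
dn(u+v) = (dn u·dn v − m·sn u·sn v·cn u·cn v)/D = 0.7343297922850658/0.7513195332033355 = 0.9773867972714193

sn(u+v)=0.3846953 cn(u+v)=-0.9230436 dn(u+v)=0.9773868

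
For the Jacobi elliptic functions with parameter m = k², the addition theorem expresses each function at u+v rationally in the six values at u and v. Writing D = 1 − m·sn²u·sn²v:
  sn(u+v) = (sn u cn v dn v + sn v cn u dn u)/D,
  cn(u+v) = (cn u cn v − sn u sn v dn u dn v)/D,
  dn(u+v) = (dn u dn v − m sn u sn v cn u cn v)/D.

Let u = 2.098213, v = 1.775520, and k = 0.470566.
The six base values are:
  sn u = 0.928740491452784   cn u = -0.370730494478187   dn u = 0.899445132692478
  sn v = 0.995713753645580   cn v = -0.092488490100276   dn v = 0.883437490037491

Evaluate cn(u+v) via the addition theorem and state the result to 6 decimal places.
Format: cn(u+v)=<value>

m = k² = 0.221432360356
D = 1 − m·sn²u·sn²v = 0.8106353705663204
cn(u+v) = (cn u·cn v − sn u·sn v·dn u·dn v)/D = -0.7005290220954781/0.8106353705663204 = -0.8641727804278753

cn(u+v)=-0.864173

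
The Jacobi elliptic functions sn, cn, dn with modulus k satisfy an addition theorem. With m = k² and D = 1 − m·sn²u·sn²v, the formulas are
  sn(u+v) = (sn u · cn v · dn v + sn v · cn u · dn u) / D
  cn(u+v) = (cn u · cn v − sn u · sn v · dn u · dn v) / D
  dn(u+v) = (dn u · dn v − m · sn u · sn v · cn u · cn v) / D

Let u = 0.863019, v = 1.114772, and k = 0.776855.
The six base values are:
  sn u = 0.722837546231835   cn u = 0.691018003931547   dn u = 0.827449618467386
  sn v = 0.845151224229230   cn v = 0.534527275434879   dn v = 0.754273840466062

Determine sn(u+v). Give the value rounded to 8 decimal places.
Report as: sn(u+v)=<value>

m = k² = 0.603503691025
D = 1 − m·sn²u·sn²v = 0.7747679517549174
sn(u+v) = (sn u·cn v·dn v + sn v·cn u·dn u)/D = 0.7746763497659326/0.7747679517549174 = 0.9998817684846446

sn(u+v)=0.99988177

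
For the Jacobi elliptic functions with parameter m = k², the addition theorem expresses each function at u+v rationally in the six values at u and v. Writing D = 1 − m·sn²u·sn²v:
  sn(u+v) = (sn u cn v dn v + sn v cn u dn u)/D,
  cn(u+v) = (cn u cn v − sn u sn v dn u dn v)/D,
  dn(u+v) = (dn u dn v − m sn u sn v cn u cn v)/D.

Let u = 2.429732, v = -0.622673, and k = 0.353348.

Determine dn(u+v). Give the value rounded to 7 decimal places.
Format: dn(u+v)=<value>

sn u = 0.7225940536262827, cn u = -0.6912726189166883, dn u = 0.966854714782403
sn v = -0.579432663998321, cn v = 0.8150201150228189, dn v = 0.9788161064260626
m = k² = 0.124854809104
D = 1 − m·sn²u·sn²v = 0.9781123069690401
dn(u+v) = (dn u·dn v − m·sn u·sn v·cn u·cn v)/D = 0.9169205928754654/0.9781123069690401 = 0.9374389692701089

dn(u+v)=0.9374390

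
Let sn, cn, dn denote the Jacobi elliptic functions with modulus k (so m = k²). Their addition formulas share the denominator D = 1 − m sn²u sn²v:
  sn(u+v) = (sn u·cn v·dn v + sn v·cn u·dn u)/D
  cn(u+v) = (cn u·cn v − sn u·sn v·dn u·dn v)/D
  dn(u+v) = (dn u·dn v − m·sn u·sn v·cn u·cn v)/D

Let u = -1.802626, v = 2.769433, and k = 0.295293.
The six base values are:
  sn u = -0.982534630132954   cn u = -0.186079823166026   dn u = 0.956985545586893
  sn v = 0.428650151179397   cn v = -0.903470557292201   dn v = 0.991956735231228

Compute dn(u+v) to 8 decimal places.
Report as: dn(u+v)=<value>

dn(u+v)=0.97047268

m = k² = 0.087197955849
D = 1 − m·sn²u·sn²v = 0.9845329318470701
dn(u+v) = (dn u·dn v − m·sn u·sn v·cn u·cn v)/D = 0.9554623117026204/0.9845329318470701 = 0.970472678765645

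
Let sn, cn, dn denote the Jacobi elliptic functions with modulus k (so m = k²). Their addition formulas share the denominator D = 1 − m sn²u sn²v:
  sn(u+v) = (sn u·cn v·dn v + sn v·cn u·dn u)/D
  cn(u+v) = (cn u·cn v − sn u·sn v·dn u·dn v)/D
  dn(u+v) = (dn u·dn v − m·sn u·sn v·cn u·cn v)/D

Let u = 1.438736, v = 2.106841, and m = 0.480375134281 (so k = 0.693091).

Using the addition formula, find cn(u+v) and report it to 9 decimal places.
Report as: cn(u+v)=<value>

sn u = 0.9578763001364673, cn u = 0.2871811164350337, dn u = 0.7478254081748417
sn v = 0.9810363194838176, cn v = -0.1938239919453856, dn v = 0.7332608497634579
m = k² = 0.480375134281
D = 1 − m·sn²u·sn²v = 0.5758010913956096
cn(u+v) = (cn u·cn v − sn u·sn v·dn u·dn v)/D = -0.5709543868272674/0.5758010913956096 = -0.9915826756135614

cn(u+v)=-0.991582676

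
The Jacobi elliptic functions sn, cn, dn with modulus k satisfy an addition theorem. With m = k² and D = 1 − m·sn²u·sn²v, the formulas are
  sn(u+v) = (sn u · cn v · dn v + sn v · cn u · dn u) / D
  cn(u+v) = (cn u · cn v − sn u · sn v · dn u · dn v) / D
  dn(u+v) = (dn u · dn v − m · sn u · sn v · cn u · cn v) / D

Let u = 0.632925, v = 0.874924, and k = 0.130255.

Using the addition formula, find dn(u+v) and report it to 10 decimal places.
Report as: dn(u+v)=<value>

sn u = 0.5909722109559386, cn u = 0.8066919150938911, dn u = 0.9970328622131049
sn v = 0.7664528646007395, cn v = 0.6423005576405181, dn v = 0.9950040748528223
m = k² = 0.016966365025
D = 1 − m·sn²u·sn²v = 0.9965190817067354
dn(u+v) = (dn u·dn v − m·sn u·sn v·cn u·cn v)/D = 0.9880698884252545/0.9965190817067354 = 0.9915212930323321

dn(u+v)=0.9915212930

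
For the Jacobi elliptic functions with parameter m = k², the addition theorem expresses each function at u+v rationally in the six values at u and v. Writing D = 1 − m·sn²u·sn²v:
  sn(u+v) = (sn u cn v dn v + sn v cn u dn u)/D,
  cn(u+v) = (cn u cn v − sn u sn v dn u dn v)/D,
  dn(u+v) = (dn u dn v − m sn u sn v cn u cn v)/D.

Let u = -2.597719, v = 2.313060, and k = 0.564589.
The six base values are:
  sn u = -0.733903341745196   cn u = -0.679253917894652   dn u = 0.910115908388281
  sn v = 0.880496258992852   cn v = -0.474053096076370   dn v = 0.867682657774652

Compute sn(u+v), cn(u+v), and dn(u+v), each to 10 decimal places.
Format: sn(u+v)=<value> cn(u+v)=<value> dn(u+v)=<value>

m = k² = 0.318760738921
D = 1 − m·sn²u·sn²v = 0.8668940144121351
sn(u+v) = (sn u·cn v·dn v + sn v·cn u·dn u)/D = -0.2424478710087948/0.8668940144121351 = -0.2796741781326123
cn(u+v) = (cn u·cn v − sn u·sn v·dn u·dn v)/D = 0.8323005839640447/0.8668940144121351 = 0.9600949713886892
dn(u+v) = (dn u·dn v − m·sn u·sn v·cn u·cn v)/D = 0.8560187887785787/0.8668940144121351 = 0.9874549536012991

sn(u+v)=-0.2796741781 cn(u+v)=0.9600949714 dn(u+v)=0.9874549536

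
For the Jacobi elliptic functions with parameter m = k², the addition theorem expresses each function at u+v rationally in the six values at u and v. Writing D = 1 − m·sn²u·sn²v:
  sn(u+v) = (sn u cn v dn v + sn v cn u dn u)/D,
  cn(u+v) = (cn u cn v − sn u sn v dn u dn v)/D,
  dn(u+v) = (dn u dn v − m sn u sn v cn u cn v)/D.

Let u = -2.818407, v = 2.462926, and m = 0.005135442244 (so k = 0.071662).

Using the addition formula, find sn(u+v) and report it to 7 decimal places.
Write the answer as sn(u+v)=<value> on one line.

sn(u+v)=-0.3480062

sn u = -0.3213941299461412, cn u = -0.9469455175648507, dn u = 0.9997347341518816
sn v = 0.6307067928763693, cn v = -0.7760212248512308, dn v = 0.9989780613174049
m = k² = 0.005135442244
D = 1 − m·sn²u·sn²v = 0.9997889872258973
sn(u+v) = (sn u·cn v·dn v + sn v·cn u·dn u)/D = -0.3479327557015187/0.9997889872258973 = -0.3480061894529601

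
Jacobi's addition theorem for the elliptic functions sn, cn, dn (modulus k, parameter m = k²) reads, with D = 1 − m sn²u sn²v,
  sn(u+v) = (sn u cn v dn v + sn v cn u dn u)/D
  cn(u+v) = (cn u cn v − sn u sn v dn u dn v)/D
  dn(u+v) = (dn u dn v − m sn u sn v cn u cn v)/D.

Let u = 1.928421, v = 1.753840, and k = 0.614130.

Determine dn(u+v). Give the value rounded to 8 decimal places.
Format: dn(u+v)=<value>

dn(u+v)=0.99531974

sn u = 0.9913574462074464, cn u = -0.131188466905632, dn u = 0.7933065914517283
sn v = 0.9999792602136344, cn v = 0.006440430311129546, dn v = 0.7892147915449077
m = k² = 0.3771556569
D = 1 − m·sn²u·sn²v = 0.629350722892712
dn(u+v) = (dn u·dn v − m·sn u·sn v·cn u·cn v)/D = 0.6264051982462561/0.629350722892712 = 0.9953197405845231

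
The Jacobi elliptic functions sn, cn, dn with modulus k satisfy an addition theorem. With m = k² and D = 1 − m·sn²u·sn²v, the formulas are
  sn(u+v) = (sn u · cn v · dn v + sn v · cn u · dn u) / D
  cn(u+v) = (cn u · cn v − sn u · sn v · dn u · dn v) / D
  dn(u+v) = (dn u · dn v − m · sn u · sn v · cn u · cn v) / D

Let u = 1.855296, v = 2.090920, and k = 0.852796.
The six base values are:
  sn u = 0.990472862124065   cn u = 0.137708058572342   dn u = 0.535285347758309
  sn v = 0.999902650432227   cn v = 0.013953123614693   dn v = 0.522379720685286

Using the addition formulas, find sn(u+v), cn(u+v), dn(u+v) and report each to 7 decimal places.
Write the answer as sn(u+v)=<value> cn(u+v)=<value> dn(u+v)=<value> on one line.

sn(u+v)=0.2822950 cn(u+v)=-0.9593276 dn(u+v)=0.9705896

m = k² = 0.727261017616
D = 1 − m·sn²u·sn²v = 0.2866693086768978
sn(u+v) = (sn u·cn v·dn v + sn v·cn u·dn u)/D = 0.08092531722244851/0.2866693086768978 = 0.2822950164981165
cn(u+v) = (cn u·cn v − sn u·sn v·dn u·dn v)/D = -0.2750097917706506/0.2866693086768978 = -0.9593276414553727
dn(u+v) = (dn u·dn v − m·sn u·sn v·cn u·cn v)/D = 0.2782382572397166/0.2866693086768978 = 0.970589626506953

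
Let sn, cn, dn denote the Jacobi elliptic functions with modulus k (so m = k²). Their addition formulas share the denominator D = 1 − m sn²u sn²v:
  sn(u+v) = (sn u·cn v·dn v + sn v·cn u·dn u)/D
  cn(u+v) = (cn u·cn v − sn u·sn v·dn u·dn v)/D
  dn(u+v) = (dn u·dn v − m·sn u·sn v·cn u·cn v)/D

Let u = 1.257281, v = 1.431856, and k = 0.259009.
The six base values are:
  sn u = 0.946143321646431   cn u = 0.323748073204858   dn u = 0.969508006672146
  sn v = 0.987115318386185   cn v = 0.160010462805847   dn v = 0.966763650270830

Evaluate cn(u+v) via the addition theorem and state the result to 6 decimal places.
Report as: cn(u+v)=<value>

m = k² = 0.067085662081
D = 1 − m·sn²u·sn²v = 0.9414833642353598
cn(u+v) = (cn u·cn v − sn u·sn v·dn u·dn v)/D = -0.8235767448972433/0.9414833642353598 = -0.8747650528760258

cn(u+v)=-0.874765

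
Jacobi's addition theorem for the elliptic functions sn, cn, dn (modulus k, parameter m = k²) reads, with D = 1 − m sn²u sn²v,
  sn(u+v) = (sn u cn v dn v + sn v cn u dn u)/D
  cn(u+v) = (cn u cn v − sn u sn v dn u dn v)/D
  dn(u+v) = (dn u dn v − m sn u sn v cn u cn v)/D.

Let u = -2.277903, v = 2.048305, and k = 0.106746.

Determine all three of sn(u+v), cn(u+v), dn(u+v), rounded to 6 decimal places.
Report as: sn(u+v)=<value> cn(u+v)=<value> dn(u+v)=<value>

sn u = -0.7653685006537009, cn u = -0.643592307448672, dn u = 0.9966569649364689
sn v = 0.8913446041970673, cn v = -0.4533263687110794, dn v = 0.995463188038383
m = k² = 0.011394708516
D = 1 − m·sn²u·sn²v = 0.9946968285400283
sn(u+v) = (sn u·cn v·dn v + sn v·cn u·dn u)/D = -0.2263571335613818/0.9946968285400283 = -0.2275639441754517
cn(u+v) = (cn u·cn v − sn u·sn v·dn u·dn v)/D = 0.9685991063352605/0.9946968285400283 = 0.9737631392239654
dn(u+v) = (dn u·dn v − m·sn u·sn v·cn u·cn v)/D = 0.9944033104019997/0.9946968285400283 = 0.999704916986154

sn(u+v)=-0.227564 cn(u+v)=0.973763 dn(u+v)=0.999705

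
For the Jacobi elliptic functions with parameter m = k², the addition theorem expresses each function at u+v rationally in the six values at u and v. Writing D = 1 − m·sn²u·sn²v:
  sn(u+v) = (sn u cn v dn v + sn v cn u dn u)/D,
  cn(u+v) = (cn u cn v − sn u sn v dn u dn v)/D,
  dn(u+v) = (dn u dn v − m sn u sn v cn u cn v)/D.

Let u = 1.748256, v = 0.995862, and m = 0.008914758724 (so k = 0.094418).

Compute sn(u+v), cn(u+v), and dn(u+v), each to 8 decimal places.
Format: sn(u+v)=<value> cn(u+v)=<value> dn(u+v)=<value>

sn u = 0.9850431852738023, cn u = -0.172307640996102, dn u = 0.9956655662306383
sn v = 0.8385736487992354, cn v = 0.5447882483493348, dn v = 0.9968606172763116
m = k² = 0.008914758724
D = 1 − m·sn²u·sn²v = 0.9939172137244064
sn(u+v) = (sn u·cn v·dn v + sn v·cn u·dn u)/D = 0.3910888798448004/0.9939172137244064 = 0.3934823488762331
cn(u+v) = (cn u·cn v − sn u·sn v·dn u·dn v)/D = -0.9137400701509301/0.9939172137244064 = -0.9193321712650126
dn(u+v) = (dn u·dn v − m·sn u·sn v·cn u·cn v)/D = 0.9932310460446982/0.9939172137244064 = 0.9993096329651672

sn(u+v)=0.39348235 cn(u+v)=-0.91933217 dn(u+v)=0.99930963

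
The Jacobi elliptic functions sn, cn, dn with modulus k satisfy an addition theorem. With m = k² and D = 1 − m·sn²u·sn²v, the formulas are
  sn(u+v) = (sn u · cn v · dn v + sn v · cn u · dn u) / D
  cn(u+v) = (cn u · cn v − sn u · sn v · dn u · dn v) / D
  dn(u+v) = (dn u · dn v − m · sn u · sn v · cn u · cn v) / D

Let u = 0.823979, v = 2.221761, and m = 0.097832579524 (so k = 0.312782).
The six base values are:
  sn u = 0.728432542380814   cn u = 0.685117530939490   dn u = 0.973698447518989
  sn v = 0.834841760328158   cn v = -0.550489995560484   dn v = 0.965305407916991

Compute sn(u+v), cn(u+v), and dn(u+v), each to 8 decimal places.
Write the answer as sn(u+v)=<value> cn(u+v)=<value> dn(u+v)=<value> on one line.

m = k² = 0.097832579524
D = 1 − m·sn²u·sn²v = 0.9638198374426968
sn(u+v) = (sn u·cn v·dn v + sn v·cn u·dn u)/D = 0.1698386902441457/0.9638198374426968 = 0.1762141467172731
cn(u+v) = (cn u·cn v − sn u·sn v·dn u·dn v)/D = -0.948737844899327/0.9638198374426968 = -0.9843518550278164
dn(u+v) = (dn u·dn v − m·sn u·sn v·cn u·cn v)/D = 0.9623547581910598/0.9638198374426968 = 0.9984799241572738

sn(u+v)=0.17621415 cn(u+v)=-0.98435186 dn(u+v)=0.99847992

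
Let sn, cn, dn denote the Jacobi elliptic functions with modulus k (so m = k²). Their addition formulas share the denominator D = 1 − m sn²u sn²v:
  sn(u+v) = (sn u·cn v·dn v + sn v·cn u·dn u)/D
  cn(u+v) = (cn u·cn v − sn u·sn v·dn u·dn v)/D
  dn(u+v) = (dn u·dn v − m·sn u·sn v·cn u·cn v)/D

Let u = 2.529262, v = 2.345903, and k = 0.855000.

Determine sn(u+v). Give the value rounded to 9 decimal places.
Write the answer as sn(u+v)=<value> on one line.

sn(u+v)=-0.564613909

sn u = 0.9770896930011126, cn u = -0.2128279394980637, dn u = 0.5496247013751752
sn v = 0.9932949981302726, cn v = -0.1156072951391117, dn v = 0.5279632404401894
m = k² = 0.731025
D = 1 − m·sn²u·sn²v = 0.3114149480171476
sn(u+v) = (sn u·cn v·dn v + sn v·cn u·dn u)/D = -0.1758292112422859/0.3114149480171476 = -0.5646139093894881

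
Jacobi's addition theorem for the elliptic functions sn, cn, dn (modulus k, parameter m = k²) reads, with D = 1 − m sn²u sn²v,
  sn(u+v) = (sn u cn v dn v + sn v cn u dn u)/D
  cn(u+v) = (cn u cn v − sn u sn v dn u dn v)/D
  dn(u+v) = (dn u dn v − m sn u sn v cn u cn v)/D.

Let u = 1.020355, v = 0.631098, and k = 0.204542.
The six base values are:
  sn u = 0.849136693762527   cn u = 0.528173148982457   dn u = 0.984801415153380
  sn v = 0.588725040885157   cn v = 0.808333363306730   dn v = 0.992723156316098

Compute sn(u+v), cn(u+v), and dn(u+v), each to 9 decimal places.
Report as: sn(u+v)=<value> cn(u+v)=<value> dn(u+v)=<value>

m = k² = 0.041837429764
D = 1 − m·sn²u·sn²v = 0.9895444897947414
sn(u+v) = (sn u·cn v·dn v + sn v·cn u·dn u)/D = 0.9876135770800134/0.9895444897947414 = 0.9980486852944545
cn(u+v) = (cn u·cn v − sn u·sn v·dn u·dn v)/D = -0.06178769821214753/0.9895444897947414 = -0.06244054597784076
dn(u+v) = (dn u·dn v − m·sn u·sn v·cn u·cn v)/D = 0.9687057762154894/0.9895444897947414 = 0.9789411049284156

sn(u+v)=0.998048685 cn(u+v)=-0.062440546 dn(u+v)=0.978941105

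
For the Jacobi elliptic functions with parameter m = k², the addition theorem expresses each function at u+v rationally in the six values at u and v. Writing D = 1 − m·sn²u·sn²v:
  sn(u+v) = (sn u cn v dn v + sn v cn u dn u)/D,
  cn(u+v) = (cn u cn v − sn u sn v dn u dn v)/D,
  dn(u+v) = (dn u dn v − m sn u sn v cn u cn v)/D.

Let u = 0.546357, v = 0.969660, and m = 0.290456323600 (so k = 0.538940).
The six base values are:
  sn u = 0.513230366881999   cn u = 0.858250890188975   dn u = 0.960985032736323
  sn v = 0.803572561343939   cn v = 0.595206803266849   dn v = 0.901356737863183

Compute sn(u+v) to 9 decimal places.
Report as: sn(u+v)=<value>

m = k² = 0.2904563236
D = 1 − m·sn²u·sn²v = 0.9505967268235408
sn(u+v) = (sn u·cn v·dn v + sn v·cn u·dn u)/D = 0.9381043751595948/0.9505967268235408 = 0.9868584108156046

sn(u+v)=0.986858411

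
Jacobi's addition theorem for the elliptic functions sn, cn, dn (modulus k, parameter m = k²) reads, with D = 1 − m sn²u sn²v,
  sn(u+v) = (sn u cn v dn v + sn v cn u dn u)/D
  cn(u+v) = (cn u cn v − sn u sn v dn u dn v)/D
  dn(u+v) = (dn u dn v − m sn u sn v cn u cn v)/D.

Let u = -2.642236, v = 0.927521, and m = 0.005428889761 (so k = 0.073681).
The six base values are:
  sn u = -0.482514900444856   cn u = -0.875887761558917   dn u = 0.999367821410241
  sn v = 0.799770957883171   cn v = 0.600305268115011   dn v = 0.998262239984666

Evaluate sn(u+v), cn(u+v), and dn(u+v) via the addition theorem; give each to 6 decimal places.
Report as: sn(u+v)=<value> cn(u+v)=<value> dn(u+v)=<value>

m = k² = 0.005428889761
D = 1 − m·sn²u·sn²v = 0.9991915303138661
sn(u+v) = (sn u·cn v·dn v + sn v·cn u·dn u)/D = -0.9892196305475767/0.9991915303138661 = -0.9900200317318972
cn(u+v) = (cn u·cn v − sn u·sn v·dn u·dn v)/D = -0.1408127721134752/0.9991915303138661 = -0.1409267070841194
dn(u+v) = (dn u·dn v − m·sn u·sn v·cn u·cn v)/D = 0.9965296003826524/0.9991915303138661 = 0.9973359162378232

sn(u+v)=-0.990020 cn(u+v)=-0.140927 dn(u+v)=0.997336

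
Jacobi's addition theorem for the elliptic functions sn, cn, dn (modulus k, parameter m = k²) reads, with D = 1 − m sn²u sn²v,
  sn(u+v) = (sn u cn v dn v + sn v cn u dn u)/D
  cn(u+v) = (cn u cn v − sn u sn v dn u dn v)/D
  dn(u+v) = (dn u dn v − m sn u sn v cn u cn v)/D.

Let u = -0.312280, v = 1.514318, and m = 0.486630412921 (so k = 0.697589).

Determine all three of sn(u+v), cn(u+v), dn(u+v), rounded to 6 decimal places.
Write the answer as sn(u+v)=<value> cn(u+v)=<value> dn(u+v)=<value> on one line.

sn(u+v)=0.889764 cn(u+v)=0.456421 dn(u+v)=0.784056

sn u = -0.3049282554630461, cn u = 0.952375324659487, dn u = 0.9771143742203999
sn v = 0.9719338882741058, cn v = 0.235254153681456, dn v = 0.7350523193311891
m = k² = 0.486630412921
D = 1 − m·sn²u·sn²v = 0.9572567013160818
sn(u+v) = (sn u·cn v·dn v + sn v·cn u·dn u)/D = 0.8517324202253716/0.9572567013160818 = 0.8897638627699023
cn(u+v) = (cn u·cn v − sn u·sn v·dn u·dn v)/D = 0.4369122069152763/0.9572567013160818 = 0.4564211525650212
dn(u+v) = (dn u·dn v − m·sn u·sn v·cn u·cn v)/D = 0.7505433206262742/0.9572567013160818 = 0.7840564809777688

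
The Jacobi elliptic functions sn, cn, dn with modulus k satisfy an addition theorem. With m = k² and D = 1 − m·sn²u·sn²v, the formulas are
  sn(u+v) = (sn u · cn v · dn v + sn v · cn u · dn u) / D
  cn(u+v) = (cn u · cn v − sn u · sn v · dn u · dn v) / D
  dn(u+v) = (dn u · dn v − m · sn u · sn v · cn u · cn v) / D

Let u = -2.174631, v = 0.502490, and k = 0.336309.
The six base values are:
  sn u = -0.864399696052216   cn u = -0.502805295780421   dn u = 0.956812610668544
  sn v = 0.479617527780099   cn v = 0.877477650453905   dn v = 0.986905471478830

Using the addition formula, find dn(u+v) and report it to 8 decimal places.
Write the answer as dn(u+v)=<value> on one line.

m = k² = 0.113103743481
D = 1 − m·sn²u·sn²v = 0.9805599990128317
dn(u+v) = (dn u·dn v − m·sn u·sn v·cn u·cn v)/D = 0.9235954086566637/0.9805599990128317 = 0.9419060634601487

dn(u+v)=0.94190606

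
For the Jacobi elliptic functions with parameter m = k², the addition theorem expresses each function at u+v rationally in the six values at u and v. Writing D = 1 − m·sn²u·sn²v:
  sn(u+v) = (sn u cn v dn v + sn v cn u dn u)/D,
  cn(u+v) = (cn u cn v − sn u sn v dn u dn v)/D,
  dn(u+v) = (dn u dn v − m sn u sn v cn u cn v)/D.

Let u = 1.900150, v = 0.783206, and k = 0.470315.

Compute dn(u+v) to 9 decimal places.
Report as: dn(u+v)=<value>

dn(u+v)=0.958859790

sn u = 0.9794495016018437, cn u = -0.2016895480978127, dn u = 0.887581978642934
sn v = 0.6944106386695192, cn v = 0.7195789497356009, dn v = 0.9451655070269313
m = k² = 0.221196199225
D = 1 − m·sn²u·sn²v = 0.897676711064186
dn(u+v) = (dn u·dn v − m·sn u·sn v·cn u·cn v)/D = 0.860746102779618/0.897676711064186 = 0.9588597901344826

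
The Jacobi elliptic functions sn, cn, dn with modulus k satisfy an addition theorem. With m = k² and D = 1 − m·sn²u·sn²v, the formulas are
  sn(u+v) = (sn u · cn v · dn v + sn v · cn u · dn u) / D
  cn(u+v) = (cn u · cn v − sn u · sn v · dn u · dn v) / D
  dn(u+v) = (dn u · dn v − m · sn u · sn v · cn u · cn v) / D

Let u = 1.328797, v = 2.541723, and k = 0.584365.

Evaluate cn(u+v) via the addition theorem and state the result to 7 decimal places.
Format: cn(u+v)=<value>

cn(u+v)=-0.9252032

sn u = 0.9440853486289369, cn u = 0.3297011593916205, dn u = 0.8340489579177275
sn v = 0.7816319175904644, cn v = -0.6237399661748904, dn v = 0.8895908176968135
m = k² = 0.341482453225
D = 1 − m·sn²u·sn²v = 0.8140503013079448
cn(u+v) = (cn u·cn v − sn u·sn v·dn u·dn v)/D = -0.7531619792034589/0.8140503013079448 = -0.9252032435751748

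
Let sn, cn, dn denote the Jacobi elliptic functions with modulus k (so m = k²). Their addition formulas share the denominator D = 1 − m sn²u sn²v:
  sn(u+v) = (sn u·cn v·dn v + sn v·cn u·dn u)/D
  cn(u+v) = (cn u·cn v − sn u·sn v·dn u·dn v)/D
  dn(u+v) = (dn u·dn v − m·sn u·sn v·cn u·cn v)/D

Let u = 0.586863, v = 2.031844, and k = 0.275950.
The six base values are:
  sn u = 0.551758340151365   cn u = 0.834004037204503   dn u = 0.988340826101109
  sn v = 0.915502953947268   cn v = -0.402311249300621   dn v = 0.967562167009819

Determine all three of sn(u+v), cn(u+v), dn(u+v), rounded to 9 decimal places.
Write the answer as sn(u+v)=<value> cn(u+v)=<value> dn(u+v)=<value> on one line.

sn(u+v)=0.550550233 cn(u+v)=-0.834802037 dn(u+v)=0.988392127

m = k² = 0.0761484025
D = 1 − m·sn²u·sn²v = 0.9805697624754346
sn(u+v) = (sn u·cn v·dn v + sn v·cn u·dn u)/D = 0.5398529109772264/0.9805697624754346 = 0.5505502327691355
cn(u+v) = (cn u·cn v − sn u·sn v·dn u·dn v)/D = -0.8185816352634263/0.9805697624754346 = -0.8348020371308702
dn(u+v) = (dn u·dn v − m·sn u·sn v·cn u·cn v)/D = 0.9691874328045551/0.9805697624754346 = 0.988392126591641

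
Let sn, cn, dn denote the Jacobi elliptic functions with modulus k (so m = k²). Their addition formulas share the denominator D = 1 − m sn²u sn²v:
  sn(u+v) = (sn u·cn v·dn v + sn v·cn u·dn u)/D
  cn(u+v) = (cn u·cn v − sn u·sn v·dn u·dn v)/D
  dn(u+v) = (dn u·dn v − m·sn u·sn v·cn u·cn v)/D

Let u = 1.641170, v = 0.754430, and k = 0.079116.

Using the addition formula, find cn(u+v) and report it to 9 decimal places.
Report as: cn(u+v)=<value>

sn u = 0.9977096083668751, cn u = -0.0676427185469121, dn u = 0.9968797813150584
sn v = 0.6845822131364068, cn v = 0.7289356579680125, dn v = 0.9985321938022511
m = k² = 0.006259341456
D = 1 − m·sn²u·sn²v = 0.9970799642059733
cn(u+v) = (cn u·cn v − sn u·sn v·dn u·dn v)/D = -0.7291908830524701/0.9970799642059733 = -0.7313263822658023

cn(u+v)=-0.731326382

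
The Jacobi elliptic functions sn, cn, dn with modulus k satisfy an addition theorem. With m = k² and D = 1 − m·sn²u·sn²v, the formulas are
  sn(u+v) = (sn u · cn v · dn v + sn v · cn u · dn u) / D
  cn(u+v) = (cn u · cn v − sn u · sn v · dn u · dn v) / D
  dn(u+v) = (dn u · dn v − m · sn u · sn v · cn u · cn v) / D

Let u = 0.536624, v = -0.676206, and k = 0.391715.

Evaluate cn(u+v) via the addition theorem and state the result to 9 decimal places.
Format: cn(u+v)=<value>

cn(u+v)=0.990283873

sn u = 0.5080332864820952, cn u = 0.8613374366798423, dn u = 0.9799986249856464
sn v = -0.620207565838765, cn v = 0.7844377446785398, dn v = 0.9700401631367882
m = k² = 0.153440641225
D = 1 − m·sn²u·sn²v = 0.9847665293190896
cn(u+v) = (cn u·cn v − sn u·sn v·dn u·dn v)/D = 0.9751984129454173/0.9847665293190896 = 0.9902838732950356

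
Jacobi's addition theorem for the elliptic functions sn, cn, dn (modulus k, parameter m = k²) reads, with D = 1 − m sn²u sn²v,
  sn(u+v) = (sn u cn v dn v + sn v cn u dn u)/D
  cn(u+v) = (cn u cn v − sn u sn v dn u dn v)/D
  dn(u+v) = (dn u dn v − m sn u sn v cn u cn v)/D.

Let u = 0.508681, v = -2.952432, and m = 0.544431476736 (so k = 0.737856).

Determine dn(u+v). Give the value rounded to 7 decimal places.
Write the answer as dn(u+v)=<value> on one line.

dn(u+v)=0.7286635

sn u = 0.4771454324885358, cn u = 0.878824348920379, dn u = 0.9359756958272504
sn v = -0.7099317087764995, cn v = -0.7042705225079916, dn v = 0.851824445225938
m = k² = 0.544431476736
D = 1 − m·sn²u·sn²v = 0.9375290778957877
dn(u+v) = (dn u·dn v − m·sn u·sn v·cn u·cn v)/D = 0.6831432206883186/0.9375290778957877 = 0.7286635015327538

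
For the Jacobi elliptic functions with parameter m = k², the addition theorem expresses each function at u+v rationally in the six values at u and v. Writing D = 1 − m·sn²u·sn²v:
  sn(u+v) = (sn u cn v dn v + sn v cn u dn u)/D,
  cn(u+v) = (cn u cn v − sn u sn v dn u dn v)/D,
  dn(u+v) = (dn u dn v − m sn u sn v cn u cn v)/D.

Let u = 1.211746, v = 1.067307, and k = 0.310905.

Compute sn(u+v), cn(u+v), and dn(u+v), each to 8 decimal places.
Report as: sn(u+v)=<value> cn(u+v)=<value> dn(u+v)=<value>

sn(u+v)=0.80257798 cn(u+v)=-0.59654723 dn(u+v)=0.96836823

sn u = 0.9285217235832593, cn u = 0.3712780748091294, dn u = 0.9574250237201426
sn v = 0.8682890453572087, cn v = 0.4960585990713871, dn v = 0.9628728259547472
m = k² = 0.096661919025
D = 1 − m·sn²u·sn²v = 0.9371698358435473
sn(u+v) = (sn u·cn v·dn v + sn v·cn u·dn u)/D = 0.7521518704471148/0.9371698358435473 = 0.8025779764562123
cn(u+v) = (cn u·cn v − sn u·sn v·dn u·dn v)/D = -0.5590660649672165/0.9371698358435473 = -0.5965472250437944
dn(u+v) = (dn u·dn v − m·sn u·sn v·cn u·cn v)/D = 0.9075254918048245/0.9371698358435473 = 0.9683682264356707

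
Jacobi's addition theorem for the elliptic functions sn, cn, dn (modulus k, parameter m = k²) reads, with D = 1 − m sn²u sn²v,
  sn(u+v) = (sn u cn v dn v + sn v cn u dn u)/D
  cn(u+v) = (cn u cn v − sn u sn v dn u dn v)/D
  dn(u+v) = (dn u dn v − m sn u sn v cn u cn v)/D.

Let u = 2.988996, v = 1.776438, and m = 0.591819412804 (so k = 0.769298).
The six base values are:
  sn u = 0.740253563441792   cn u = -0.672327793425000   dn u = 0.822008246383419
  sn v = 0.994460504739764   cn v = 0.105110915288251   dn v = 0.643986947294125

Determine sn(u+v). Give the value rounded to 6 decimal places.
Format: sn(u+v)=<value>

sn(u+v)=-0.735322

m = k² = 0.591819412804
D = 1 − m·sn²u·sn²v = 0.6792805492654799
sn(u+v) = (sn u·cn v·dn v + sn v·cn u·dn u)/D = -0.4994897323627559/0.6792805492654799 = -0.7353217060356938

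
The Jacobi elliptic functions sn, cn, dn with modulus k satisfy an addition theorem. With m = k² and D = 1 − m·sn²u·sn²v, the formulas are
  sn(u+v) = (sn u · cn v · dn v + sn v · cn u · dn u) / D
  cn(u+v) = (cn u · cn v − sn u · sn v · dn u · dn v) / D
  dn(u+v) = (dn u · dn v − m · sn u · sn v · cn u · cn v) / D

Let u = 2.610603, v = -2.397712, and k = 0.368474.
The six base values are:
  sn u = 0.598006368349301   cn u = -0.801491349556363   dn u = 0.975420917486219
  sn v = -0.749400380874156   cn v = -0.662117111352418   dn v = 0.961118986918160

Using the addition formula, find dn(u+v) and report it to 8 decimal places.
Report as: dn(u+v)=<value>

dn(u+v)=0.99697088

m = k² = 0.135773088676
D = 1 − m·sn²u·sn²v = 0.9727320094603074
dn(u+v) = (dn u·dn v − m·sn u·sn v·cn u·cn v)/D = 0.9697854913392957/0.9727320094603074 = 0.9969708839717874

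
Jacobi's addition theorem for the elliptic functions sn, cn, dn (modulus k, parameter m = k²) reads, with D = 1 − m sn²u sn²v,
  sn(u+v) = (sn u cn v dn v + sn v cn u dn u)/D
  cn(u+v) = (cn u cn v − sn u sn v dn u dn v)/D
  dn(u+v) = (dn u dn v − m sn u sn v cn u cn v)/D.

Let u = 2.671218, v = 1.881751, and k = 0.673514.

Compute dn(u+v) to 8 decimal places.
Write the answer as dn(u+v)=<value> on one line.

dn(u+v)=0.85721682

sn u = 0.787395502915686, cn u = -0.6164481502836665, dn u = 0.8477963717473487
sn v = 0.9988419326171865, cn v = -0.04811230243465652, dn v = 0.739884403851538
m = k² = 0.453621108196
D = 1 − m·sn²u·sn²v = 0.7194097035499768
dn(u+v) = (dn u·dn v − m·sn u·sn v·cn u·cn v)/D = 0.6166900954866303/0.7194097035499768 = 0.8572168160139214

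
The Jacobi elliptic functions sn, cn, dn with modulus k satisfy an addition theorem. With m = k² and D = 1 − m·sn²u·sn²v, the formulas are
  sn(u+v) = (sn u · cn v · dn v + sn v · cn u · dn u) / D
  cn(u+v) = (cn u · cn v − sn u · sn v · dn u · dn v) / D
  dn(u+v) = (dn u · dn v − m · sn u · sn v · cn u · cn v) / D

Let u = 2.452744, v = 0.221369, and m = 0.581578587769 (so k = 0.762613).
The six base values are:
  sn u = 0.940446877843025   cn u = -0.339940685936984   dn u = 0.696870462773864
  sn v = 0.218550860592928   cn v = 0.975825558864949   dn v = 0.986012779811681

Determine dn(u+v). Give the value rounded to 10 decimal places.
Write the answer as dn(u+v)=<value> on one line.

m = k² = 0.581578587769
D = 1 − m·sn²u·sn²v = 0.9754313106861447
dn(u+v) = (dn u·dn v − m·sn u·sn v·cn u·cn v)/D = 0.7267756785230543/0.9754313106861447 = 0.7450813507430069

dn(u+v)=0.7450813507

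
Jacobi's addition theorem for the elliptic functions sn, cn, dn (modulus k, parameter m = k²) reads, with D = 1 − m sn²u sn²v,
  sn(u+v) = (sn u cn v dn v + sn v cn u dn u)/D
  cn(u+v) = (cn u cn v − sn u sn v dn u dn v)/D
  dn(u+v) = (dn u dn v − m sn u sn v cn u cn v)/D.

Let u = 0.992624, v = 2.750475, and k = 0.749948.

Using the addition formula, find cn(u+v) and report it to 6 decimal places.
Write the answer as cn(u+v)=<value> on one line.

sn u = 0.7944024261867781, cn u = 0.6073917889373881, dn u = 0.8031621342380921
sn v = 0.8307333961939493, cn v = -0.5566704810281095, dn v = 0.7822163806058089
m = k² = 0.562422002704
D = 1 − m·sn²u·sn²v = 0.7550560224411859
cn(u+v) = (cn u·cn v − sn u·sn v·dn u·dn v)/D = -0.7527200057477031/0.7550560224411859 = -0.9969061677225882

cn(u+v)=-0.996906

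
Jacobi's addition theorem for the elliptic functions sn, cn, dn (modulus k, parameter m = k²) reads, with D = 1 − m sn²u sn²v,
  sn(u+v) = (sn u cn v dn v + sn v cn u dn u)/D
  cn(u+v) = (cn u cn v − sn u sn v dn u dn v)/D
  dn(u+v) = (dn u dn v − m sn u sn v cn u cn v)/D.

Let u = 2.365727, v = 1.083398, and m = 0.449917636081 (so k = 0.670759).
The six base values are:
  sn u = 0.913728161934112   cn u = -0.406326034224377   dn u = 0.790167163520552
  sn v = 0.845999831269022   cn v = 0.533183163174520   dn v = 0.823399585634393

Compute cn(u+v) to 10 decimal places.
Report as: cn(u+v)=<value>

cn(u+v)=-0.9841832111

m = k² = 0.449917636081
D = 1 − m·sn²u·sn²v = 0.7311515165789541
cn(u+v) = (cn u·cn v − sn u·sn v·dn u·dn v)/D = -0.7195870474022248/0.7311515165789541 = -0.9841832111203991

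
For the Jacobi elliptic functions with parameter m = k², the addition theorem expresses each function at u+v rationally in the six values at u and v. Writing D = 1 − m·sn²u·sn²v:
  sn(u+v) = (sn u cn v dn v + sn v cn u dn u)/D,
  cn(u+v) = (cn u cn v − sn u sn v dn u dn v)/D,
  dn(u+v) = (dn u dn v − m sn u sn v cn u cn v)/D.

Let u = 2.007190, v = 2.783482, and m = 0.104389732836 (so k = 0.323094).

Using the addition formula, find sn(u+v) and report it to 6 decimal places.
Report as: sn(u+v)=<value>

sn(u+v)=-0.998766

sn u = 0.9313449697060719, cn u = -0.3641380883719746, dn u = 0.9536519204208607
sn v = 0.4293895764663767, cn v = -0.9031193673164282, dn v = 0.9903297937444348
m = k² = 0.104389732836
D = 1 − m·sn²u·sn²v = 0.9833051728160019
sn(u+v) = (sn u·cn v·dn v + sn v·cn u·dn u)/D = -0.9820921659348989/0.9833051728160019 = -0.9987663983525794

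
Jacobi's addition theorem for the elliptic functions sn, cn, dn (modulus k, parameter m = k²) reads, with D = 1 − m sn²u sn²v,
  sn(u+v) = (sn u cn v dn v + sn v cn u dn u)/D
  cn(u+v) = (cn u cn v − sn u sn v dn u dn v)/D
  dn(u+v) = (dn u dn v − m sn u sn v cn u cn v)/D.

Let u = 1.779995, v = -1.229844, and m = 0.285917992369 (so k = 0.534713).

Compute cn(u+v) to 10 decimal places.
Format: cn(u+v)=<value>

cn(u+v)=0.8563136281

sn u = 0.9980311736002164, cn u = -0.06271982559107348, dn u = 0.8456989683786119
sn v = -0.9185635611314083, cn v = 0.3952733031227703, dn v = 0.8710649322227576
m = k² = 0.285917992369
D = 1 − m·sn²u·sn²v = 0.7597031235422046
cn(u+v) = (cn u·cn v − sn u·sn v·dn u·dn v)/D = 0.6505441380313938/0.7597031235422046 = 0.8563136281422086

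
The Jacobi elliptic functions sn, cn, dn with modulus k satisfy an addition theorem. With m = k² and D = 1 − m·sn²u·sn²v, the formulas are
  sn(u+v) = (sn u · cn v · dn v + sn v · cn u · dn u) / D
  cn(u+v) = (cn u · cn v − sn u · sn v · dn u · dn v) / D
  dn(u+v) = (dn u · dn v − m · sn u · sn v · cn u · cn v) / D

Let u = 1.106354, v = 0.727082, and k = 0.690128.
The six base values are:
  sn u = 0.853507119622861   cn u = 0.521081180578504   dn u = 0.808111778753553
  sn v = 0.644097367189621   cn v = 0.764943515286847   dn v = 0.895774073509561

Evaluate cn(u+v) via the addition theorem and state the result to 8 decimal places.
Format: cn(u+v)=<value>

cn(u+v)=0.00075647

m = k² = 0.476276656384
D = 1 − m·sn²u·sn²v = 0.8560616101093009
cn(u+v) = (cn u·cn v − sn u·sn v·dn u·dn v)/D = 0.0006475889519919131/0.8560616101093009 = 0.0007564747026901835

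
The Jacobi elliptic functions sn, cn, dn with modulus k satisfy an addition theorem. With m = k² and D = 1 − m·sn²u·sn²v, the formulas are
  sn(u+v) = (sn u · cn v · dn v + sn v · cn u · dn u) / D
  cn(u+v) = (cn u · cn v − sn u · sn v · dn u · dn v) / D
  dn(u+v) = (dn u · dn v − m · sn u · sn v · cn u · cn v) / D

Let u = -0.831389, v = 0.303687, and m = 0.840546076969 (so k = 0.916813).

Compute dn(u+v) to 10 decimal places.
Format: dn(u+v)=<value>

sn u = -0.6905869592720316, cn u = 0.7232493703304617, dn u = 0.7740380337273941
sn v = 0.2953758184373198, cn v = 0.9553811416824615, dn v = 0.9626343969715155
m = k² = 0.840546076969
D = 1 − m·sn²u·sn²v = 0.9650257711328
dn(u+v) = (dn u·dn v − m·sn u·sn v·cn u·cn v)/D = 0.8635886847700444/0.9650257711328 = 0.8948866554686067

dn(u+v)=0.8948866555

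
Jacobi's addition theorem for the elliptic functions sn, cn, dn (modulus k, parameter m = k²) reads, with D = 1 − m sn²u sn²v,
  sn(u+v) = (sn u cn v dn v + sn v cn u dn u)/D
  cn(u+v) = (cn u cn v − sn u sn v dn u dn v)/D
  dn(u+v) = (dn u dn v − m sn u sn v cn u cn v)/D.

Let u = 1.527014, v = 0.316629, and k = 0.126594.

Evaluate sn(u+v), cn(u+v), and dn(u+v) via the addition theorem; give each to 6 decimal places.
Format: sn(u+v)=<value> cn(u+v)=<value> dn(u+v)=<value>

sn(u+v)=0.965249 cn(u+v)=-0.261331 dn(u+v)=0.992506

sn u = 0.9987637131977159, cn u = 0.04970960872417688, dn u = 0.9919745764057035
sn v = 0.3112859398348117, cn v = 0.9503162966408384, dn v = 0.9992232451706019
m = k² = 0.016026040836
D = 1 − m·sn²u·sn²v = 0.9984509309909532
sn(u+v) = (sn u·cn v·dn v + sn v·cn u·dn u)/D = 0.9637539006034768/0.9984509309909532 = 0.9652491381293621
cn(u+v) = (cn u·cn v − sn u·sn v·dn u·dn v)/D = -0.2609265809922111/0.9984509309909532 = -0.2613314013671598
dn(u+v) = (dn u·dn v − m·sn u·sn v·cn u·cn v)/D = 0.9909686821546805/0.9984509309909532 = 0.9925061426615662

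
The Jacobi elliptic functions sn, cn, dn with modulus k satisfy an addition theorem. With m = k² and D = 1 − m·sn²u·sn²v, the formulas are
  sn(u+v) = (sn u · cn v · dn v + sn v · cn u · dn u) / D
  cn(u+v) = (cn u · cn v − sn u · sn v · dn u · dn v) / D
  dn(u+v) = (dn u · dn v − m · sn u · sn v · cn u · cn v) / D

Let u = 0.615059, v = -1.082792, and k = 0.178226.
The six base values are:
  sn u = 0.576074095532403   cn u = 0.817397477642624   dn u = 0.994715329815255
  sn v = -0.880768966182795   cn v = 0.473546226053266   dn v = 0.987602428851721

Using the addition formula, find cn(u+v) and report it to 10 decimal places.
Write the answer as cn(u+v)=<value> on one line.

cn(u+v)=0.8928262836

m = k² = 0.031764507076
D = 1 − m·sn²u·sn²v = 0.9918224572835833
cn(u+v) = (cn u·cn v − sn u·sn v·dn u·dn v)/D = 0.8855251585327803/0.9918224572835833 = 0.8928262836053022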